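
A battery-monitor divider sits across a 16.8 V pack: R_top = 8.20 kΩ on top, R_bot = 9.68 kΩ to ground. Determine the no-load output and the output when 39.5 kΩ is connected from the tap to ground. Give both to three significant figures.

Unloaded: 9.10 V; loaded: 8.18 V

Open-circuit: V = 16.8 × 9.68/(8.20 + 9.68) = 9.10 V.
With the load, R_bot becomes R_bot‖R_L = 7.775 kΩ, so V = 16.8 × 7.775/15.97 = 8.18 V.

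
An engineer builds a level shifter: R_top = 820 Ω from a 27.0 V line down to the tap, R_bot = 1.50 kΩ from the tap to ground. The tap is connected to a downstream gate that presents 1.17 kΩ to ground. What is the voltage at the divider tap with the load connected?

The load sits in parallel with R_bot: R_bot‖R_L = (1500 × 1170) / (1500 + 1170) = 657.3 Ω.
V_out = 27.0 × 657.3 / (820 + 657.3) = 27.0 × 657.3/1477 = 12.0 V.

V_out ≈ 12.0 V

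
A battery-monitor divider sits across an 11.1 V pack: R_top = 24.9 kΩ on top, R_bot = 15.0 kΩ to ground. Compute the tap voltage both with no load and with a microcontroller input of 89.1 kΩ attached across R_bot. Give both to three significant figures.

Unloaded: 4.17 V; loaded: 3.78 V

Open-circuit: V = 11.1 × 15.0/(24.9 + 15.0) = 4.17 V.
With the load, R_bot becomes R_bot‖R_L = 12.84 kΩ, so V = 11.1 × 12.84/37.74 = 3.78 V.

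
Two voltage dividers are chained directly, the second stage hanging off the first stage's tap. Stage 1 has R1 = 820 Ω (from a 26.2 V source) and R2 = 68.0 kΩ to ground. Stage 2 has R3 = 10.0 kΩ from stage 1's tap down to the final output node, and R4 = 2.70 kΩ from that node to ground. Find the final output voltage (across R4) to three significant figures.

Stage 2 presents R3+R4 = 12700 Ω as a load on stage 1's tap.
Stage 1's lower leg becomes R2‖(R3+R4) = 10700 Ω, so V_mid = 26.2 × 10700/11520 = 24.34 V.
Stage 2 is itself unloaded: V_out = V_mid × R4/(R3+R4) = 24.34 × 2700/12700 = 5.17 V.

V_out ≈ 5.17 V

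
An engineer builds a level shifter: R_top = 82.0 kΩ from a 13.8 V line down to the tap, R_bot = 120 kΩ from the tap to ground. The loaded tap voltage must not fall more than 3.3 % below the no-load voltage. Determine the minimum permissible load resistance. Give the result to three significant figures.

R_L(min) ≈ 1.43 MΩ

Output resistance R_th = R_top‖R_bot = (82.0 × 120)/202.0 = 48.71 kΩ.
The fractional drop is R_th/(R_th + R_L); requiring this ≤ 0.0330 gives R_L ≥ R_th(1/0.0330 − 1) = 48.71 × 29.30 = 1.43 MΩ.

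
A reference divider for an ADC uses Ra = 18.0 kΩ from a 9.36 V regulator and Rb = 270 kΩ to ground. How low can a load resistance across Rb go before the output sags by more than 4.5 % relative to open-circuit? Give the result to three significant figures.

Output resistance R_th = Ra‖Rb = (18.0 × 270)/288.0 = 16.88 kΩ.
The fractional drop is R_th/(R_th + R_L); requiring this ≤ 0.0450 gives R_L ≥ R_th(1/0.0450 − 1) = 16.88 × 21.22 = 358 kΩ.

R_L(min) ≈ 358 kΩ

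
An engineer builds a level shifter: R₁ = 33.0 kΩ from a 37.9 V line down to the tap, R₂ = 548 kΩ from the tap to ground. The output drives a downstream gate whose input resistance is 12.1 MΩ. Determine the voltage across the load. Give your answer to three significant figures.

The load sits in parallel with R₂: R₂‖R_L = (548 × 12100) / (548 + 12100) = 524.3 kΩ.
V_out = 37.9 × 524.3 / (33.0 + 524.3) = 37.9 × 524.3/557.3 = 35.7 V.

V_out ≈ 35.7 V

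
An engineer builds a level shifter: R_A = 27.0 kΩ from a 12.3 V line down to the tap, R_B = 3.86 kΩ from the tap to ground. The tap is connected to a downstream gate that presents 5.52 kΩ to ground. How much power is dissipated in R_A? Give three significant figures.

Total resistance from the source is R_A + (R_B‖R_L) = 29.27 kΩ, so I = 12.3/29.27 kΩ = 0.4202 mA.
P = I²·R_A = (0.4202 mA)² × 27.0 kΩ = 4.77 mW.

P ≈ 4.77 mW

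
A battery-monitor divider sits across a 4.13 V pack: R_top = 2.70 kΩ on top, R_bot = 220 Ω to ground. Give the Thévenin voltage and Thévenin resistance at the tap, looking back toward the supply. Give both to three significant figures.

V_th is the open-circuit tap voltage: 4.13 × 220/(2700 + 220) = 0.311 V.
With the supply zeroed, R_top and R_bot appear in parallel from the tap: R_th = R_top‖R_bot = (2700 × 220)/2920 = 203 Ω.

V_th = 0.311 V, R_th = 203 Ω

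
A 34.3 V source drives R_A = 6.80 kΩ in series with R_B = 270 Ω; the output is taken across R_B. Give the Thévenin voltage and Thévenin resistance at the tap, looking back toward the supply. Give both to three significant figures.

V_th = 1.31 V, R_th = 260 Ω

V_th is the open-circuit tap voltage: 34.3 × 270/(6800 + 270) = 1.31 V.
With the supply zeroed, R_A and R_B appear in parallel from the tap: R_th = R_A‖R_B = (6800 × 270)/7070 = 260 Ω.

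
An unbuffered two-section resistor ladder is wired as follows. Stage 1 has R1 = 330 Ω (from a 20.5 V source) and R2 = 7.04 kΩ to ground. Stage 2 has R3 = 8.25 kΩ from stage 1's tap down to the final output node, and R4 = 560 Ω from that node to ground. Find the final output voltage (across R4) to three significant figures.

Stage 2 presents R3+R4 = 8810 Ω as a load on stage 1's tap.
Stage 1's lower leg becomes R2‖(R3+R4) = 3913 Ω, so V_mid = 20.5 × 3913/4243 = 18.91 V.
Stage 2 is itself unloaded: V_out = V_mid × R4/(R3+R4) = 18.91 × 560/8810 = 1.20 V.

V_out ≈ 1.20 V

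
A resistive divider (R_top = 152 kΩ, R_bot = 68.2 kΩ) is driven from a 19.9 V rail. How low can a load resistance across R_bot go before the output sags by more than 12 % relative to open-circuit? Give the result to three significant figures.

Output resistance R_th = R_top‖R_bot = (152 × 68.2)/220.2 = 47.08 kΩ.
The fractional drop is R_th/(R_th + R_L); requiring this ≤ 0.120 gives R_L ≥ R_th(1/0.120 − 1) = 47.08 × 7.333 = 345 kΩ.

R_L(min) ≈ 345 kΩ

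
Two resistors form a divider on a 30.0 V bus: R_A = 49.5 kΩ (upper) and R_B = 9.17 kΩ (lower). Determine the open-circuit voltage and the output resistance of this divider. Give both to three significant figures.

V_th is the open-circuit tap voltage: 30.0 × 9.17/(49.5 + 9.17) = 4.69 V.
With the supply zeroed, R_A and R_B appear in parallel from the tap: R_th = R_A‖R_B = (49.5 × 9.17)/58.67 = 7.74 kΩ.

V_th = 4.69 V, R_th = 7.74 kΩ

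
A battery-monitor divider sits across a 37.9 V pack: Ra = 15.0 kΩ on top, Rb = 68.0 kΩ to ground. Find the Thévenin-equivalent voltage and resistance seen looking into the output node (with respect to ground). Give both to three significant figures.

V_th is the open-circuit tap voltage: 37.9 × 68.0/(15.0 + 68.0) = 31.1 V.
With the supply zeroed, Ra and Rb appear in parallel from the tap: R_th = Ra‖Rb = (15.0 × 68.0)/83.00 = 12.3 kΩ.

V_th = 31.1 V, R_th = 12.3 kΩ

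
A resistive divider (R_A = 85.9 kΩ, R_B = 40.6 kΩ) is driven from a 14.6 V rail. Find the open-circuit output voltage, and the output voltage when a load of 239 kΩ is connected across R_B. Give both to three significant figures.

Open-circuit: V = 14.6 × 40.6/(85.9 + 40.6) = 4.69 V.
With the load, R_B becomes R_B‖R_L = 34.70 kΩ, so V = 14.6 × 34.70/120.6 = 4.20 V.

Unloaded: 4.69 V; loaded: 4.20 V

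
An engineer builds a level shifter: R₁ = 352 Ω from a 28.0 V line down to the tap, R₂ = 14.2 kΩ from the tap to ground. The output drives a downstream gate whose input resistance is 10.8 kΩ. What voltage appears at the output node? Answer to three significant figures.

The load sits in parallel with R₂: R₂‖R_L = (14200 × 10800) / (14200 + 10800) = 6134 Ω.
V_out = 28.0 × 6134 / (352 + 6134) = 28.0 × 6134/6486 = 26.5 V.
(Unloaded it would have been 27.3 V.)

V_out ≈ 26.5 V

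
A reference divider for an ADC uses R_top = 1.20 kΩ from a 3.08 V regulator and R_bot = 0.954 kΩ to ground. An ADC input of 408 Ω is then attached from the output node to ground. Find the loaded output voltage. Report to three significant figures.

V_out ≈ 0.592 V

The load sits in parallel with R_bot: R_bot‖R_L = (954 × 408) / (954 + 408) = 285.8 Ω.
V_out = 3.08 × 285.8 / (1200 + 285.8) = 3.08 × 285.8/1486 = 0.592 V.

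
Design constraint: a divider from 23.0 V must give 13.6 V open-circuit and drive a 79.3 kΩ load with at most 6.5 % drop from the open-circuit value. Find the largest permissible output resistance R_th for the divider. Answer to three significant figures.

R_th ≤ 5.51 kΩ

Loading drop = R_th/(R_th + R_L) ≤ 0.0650, so R_th ≤ R_L · ε/(1−ε) = 79.3 kΩ × 0.0650/0.9350 = 5.51 kΩ.
(Any R1, R2 with R2/(R1+R2) = 0.591 and R1‖R2 ≤ 5.51 kΩ will meet the spec.)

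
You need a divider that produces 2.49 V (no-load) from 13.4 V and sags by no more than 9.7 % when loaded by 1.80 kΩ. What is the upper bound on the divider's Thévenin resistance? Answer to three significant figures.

R_th ≤ 193 Ω

Loading drop = R_th/(R_th + R_L) ≤ 0.0970, so R_th ≤ R_L · ε/(1−ε) = 1.80 kΩ × 0.0970/0.9030 = 193 Ω.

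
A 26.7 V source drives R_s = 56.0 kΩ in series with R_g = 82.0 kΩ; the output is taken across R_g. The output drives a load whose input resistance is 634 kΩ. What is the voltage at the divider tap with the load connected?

The load sits in parallel with R_g: R_g‖R_L = (82.0 × 634) / (82.0 + 634) = 72.61 kΩ.
V_out = 26.7 × 72.61 / (56.0 + 72.61) = 26.7 × 72.61/128.6 = 15.1 V.

V_out ≈ 15.1 V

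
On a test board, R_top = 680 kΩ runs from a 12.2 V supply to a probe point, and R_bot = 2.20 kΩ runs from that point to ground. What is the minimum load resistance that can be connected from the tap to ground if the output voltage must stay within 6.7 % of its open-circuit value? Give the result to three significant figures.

R_L(min) ≈ 30.5 kΩ

Output resistance R_th = R_top‖R_bot = (680 × 2.20)/682.2 = 2.193 kΩ.
The fractional drop is R_th/(R_th + R_L); requiring this ≤ 0.0670 gives R_L ≥ R_th(1/0.0670 − 1) = 2.193 × 13.93 = 30.5 kΩ.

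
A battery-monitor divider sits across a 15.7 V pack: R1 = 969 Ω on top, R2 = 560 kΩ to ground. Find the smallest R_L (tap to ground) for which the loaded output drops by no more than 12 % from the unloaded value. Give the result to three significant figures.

R_L(min) ≈ 7.09 kΩ

Output resistance R_th = R1‖R2 = (969 × 560000)/561000 = 967.3 Ω.
The fractional drop is R_th/(R_th + R_L); requiring this ≤ 0.120 gives R_L ≥ R_th(1/0.120 − 1) = 967.3 × 7.333 = 7.09 kΩ.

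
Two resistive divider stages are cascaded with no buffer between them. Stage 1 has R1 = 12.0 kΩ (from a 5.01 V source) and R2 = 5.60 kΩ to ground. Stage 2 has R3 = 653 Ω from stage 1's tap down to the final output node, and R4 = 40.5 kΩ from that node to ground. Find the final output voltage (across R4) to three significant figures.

Stage 2 presents R3+R4 = 41150 Ω as a load on stage 1's tap.
Stage 1's lower leg becomes R2‖(R3+R4) = 4929 Ω, so V_mid = 5.01 × 4929/16930 = 1.459 V.
Stage 2 is itself unloaded: V_out = V_mid × R4/(R3+R4) = 1.459 × 40500/41150 = 1.44 V.

V_out ≈ 1.44 V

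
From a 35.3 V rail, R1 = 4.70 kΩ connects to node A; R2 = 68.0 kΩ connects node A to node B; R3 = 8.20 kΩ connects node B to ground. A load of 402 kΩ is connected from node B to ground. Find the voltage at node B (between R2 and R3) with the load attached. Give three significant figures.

At node B, R3 is in parallel with the load: R3‖R_L = 8.036 kΩ.
Below node A the resistance is R2 + (R3‖R_L) = 76.04 kΩ, so V_A = 35.3 × 76.04/80.74 = 33.25 V.
Then V_B = V_A × (R3‖R_L)/(R2 + R3‖R_L) = 33.25 × 8.036/76.04 = 3.51 V.

V ≈ 3.51 V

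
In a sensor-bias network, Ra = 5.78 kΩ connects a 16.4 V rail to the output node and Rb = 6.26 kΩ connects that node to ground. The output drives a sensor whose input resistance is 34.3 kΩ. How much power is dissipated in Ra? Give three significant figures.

Total resistance from the source is Ra + (Rb‖R_L) = 11.07 kΩ, so I = 16.4/11.07 kΩ = 1.481 mA.
P = I²·Ra = (1.481 mA)² × 5.78 kΩ = 12.7 mW.

P ≈ 12.7 mW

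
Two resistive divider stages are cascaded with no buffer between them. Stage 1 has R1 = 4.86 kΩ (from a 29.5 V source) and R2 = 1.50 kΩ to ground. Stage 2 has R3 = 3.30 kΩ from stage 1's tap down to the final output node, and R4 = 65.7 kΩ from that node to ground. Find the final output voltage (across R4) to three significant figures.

V_out ≈ 6.52 V

Stage 2 presents R3+R4 = 69.00 kΩ as a load on stage 1's tap.
Stage 1's lower leg becomes R2‖(R3+R4) = 1.468 kΩ, so V_mid = 29.5 × 1.468/6.328 = 6.844 V.
Stage 2 is itself unloaded: V_out = V_mid × R4/(R3+R4) = 6.844 × 65.7/69.00 = 6.52 V.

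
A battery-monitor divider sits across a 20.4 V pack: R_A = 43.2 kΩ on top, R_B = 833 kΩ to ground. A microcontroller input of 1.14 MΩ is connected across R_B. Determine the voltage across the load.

The load sits in parallel with R_B: R_B‖R_L = (833 × 1140) / (833 + 1140) = 481.3 kΩ.
V_out = 20.4 × 481.3 / (43.2 + 481.3) = 20.4 × 481.3/524.5 = 18.7 V.
(Unloaded it would have been 19.4 V.)

V_out ≈ 18.7 V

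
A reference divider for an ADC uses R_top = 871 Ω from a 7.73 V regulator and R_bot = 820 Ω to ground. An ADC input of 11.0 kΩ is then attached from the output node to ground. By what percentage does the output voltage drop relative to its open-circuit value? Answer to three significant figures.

The divider's output (Thévenin) resistance is R_top‖R_bot = 422.4 Ω.
Fractional drop under load = R_th/(R_th + R_L) = 422.4 / (422.4 + 11000) = 0.03698.
So the output falls by 3.70 %.

3.70 %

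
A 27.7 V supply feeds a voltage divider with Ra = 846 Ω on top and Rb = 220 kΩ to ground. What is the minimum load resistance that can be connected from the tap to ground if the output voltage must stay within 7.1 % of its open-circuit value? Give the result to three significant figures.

R_L(min) ≈ 11.0 kΩ

Output resistance R_th = Ra‖Rb = (846 × 220000)/220800 = 842.8 Ω.
The fractional drop is R_th/(R_th + R_L); requiring this ≤ 0.0710 gives R_L ≥ R_th(1/0.0710 − 1) = 842.8 × 13.08 = 11.0 kΩ.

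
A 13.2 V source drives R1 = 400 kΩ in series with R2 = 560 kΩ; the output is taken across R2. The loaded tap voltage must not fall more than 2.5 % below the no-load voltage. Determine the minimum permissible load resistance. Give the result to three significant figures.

Output resistance R_th = R1‖R2 = (400 × 560)/960.0 = 233.3 kΩ.
The fractional drop is R_th/(R_th + R_L); requiring this ≤ 0.0250 gives R_L ≥ R_th(1/0.0250 − 1) = 233.3 × 39.00 = 9.10 MΩ.

R_L(min) ≈ 9.10 MΩ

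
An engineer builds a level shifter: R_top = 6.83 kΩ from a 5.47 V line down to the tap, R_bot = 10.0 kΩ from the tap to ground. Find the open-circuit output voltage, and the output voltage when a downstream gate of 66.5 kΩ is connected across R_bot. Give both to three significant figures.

Open-circuit: V = 5.47 × 10.0/(6.83 + 10.0) = 3.25 V.
With the load, R_bot becomes R_bot‖R_L = 8.693 kΩ, so V = 5.47 × 8.693/15.52 = 3.06 V.

Unloaded: 3.25 V; loaded: 3.06 V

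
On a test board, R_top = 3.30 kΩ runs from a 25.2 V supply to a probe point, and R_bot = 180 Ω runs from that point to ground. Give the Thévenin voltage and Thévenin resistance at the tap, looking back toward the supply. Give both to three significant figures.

V_th is the open-circuit tap voltage: 25.2 × 180/(3300 + 180) = 1.30 V.
With the supply zeroed, R_top and R_bot appear in parallel from the tap: R_th = R_top‖R_bot = (3300 × 180)/3480 = 171 Ω.

V_th = 1.30 V, R_th = 171 Ω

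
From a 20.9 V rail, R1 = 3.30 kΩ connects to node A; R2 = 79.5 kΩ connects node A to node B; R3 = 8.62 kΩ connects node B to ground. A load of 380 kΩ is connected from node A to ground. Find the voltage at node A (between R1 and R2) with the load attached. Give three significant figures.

Below node A the series string R2+R3 = 88.12 kΩ sits in parallel with the 380 kΩ load: 71.53 kΩ.
V_A = 20.9 × 71.53/(3.30 + 71.53) = 20.0 V.

V ≈ 20.0 V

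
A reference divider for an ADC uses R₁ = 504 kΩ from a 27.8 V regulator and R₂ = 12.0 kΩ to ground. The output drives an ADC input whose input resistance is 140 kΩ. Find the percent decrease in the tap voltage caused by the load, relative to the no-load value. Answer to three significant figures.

7.73 %

The divider's output (Thévenin) resistance is R₁‖R₂ = 11.72 kΩ.
Fractional drop under load = R_th/(R_th + R_L) = 11.72 / (11.72 + 140) = 0.07725.
So the output falls by 7.73 %.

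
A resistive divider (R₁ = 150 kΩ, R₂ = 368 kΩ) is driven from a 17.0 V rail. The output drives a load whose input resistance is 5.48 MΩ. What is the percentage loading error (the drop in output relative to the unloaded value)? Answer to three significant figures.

1.91 %

The divider's output (Thévenin) resistance is R₁‖R₂ = 106.6 kΩ.
Fractional drop under load = R_th/(R_th + R_L) = 106.6 / (106.6 + 5480) = 0.01908.
So the output falls by 1.91 %.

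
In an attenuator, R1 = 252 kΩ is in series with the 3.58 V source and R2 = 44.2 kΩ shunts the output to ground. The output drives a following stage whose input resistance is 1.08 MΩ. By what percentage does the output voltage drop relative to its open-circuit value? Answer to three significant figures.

The divider's output (Thévenin) resistance is R1‖R2 = 37.60 kΩ.
Fractional drop under load = R_th/(R_th + R_L) = 37.60 / (37.60 + 1080) = 0.03365.
So the output falls by 3.36 %.

3.36 %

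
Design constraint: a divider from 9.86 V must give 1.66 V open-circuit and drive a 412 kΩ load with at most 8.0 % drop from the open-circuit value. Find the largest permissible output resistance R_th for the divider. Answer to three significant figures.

Loading drop = R_th/(R_th + R_L) ≤ 0.0800, so R_th ≤ R_L · ε/(1−ε) = 412 kΩ × 0.0800/0.9200 = 35.8 kΩ.

R_th ≤ 35.8 kΩ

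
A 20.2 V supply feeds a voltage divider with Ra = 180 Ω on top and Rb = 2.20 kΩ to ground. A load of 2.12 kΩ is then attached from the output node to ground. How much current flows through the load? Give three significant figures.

I_L ≈ 8.17 mA

Rb‖R_L = 1080 Ω; V_out = 20.2 × 1080/1260 = 17.31 V.
I_L = V_out / R_L = 17.31 / 2.12 kΩ = 8.17 mA.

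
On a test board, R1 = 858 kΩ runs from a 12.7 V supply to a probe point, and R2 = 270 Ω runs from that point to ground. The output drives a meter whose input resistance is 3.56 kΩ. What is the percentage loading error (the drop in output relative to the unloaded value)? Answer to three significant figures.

7.05 %

The divider's output (Thévenin) resistance is R1‖R2 = 269.9 Ω.
Fractional drop under load = R_th/(R_th + R_L) = 269.9 / (269.9 + 3560) = 0.07048.
So the output falls by 7.05 %.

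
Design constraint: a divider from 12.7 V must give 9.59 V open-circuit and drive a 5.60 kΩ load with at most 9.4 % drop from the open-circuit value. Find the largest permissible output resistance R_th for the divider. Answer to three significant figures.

Loading drop = R_th/(R_th + R_L) ≤ 0.0940, so R_th ≤ R_L · ε/(1−ε) = 5.60 kΩ × 0.0940/0.9060 = 581 Ω.

R_th ≤ 581 Ω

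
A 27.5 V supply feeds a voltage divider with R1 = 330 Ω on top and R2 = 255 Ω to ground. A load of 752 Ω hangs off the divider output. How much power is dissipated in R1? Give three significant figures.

P ≈ 921 mW

Total resistance from the source is R1 + (R2‖R_L) = 520.4 Ω, so I = 27.5/520.4 Ω = 52.84 mA.
P = I²·R1 = (52.84 mA)² × 330 Ω = 921 mW.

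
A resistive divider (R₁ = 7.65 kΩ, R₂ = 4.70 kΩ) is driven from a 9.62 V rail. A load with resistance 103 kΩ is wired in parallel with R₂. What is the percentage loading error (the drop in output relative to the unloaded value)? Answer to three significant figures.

2.75 %

The divider's output (Thévenin) resistance is R₁‖R₂ = 2.911 kΩ.
Fractional drop under load = R_th/(R_th + R_L) = 2.911 / (2.911 + 103) = 0.02749.
So the output falls by 2.75 %.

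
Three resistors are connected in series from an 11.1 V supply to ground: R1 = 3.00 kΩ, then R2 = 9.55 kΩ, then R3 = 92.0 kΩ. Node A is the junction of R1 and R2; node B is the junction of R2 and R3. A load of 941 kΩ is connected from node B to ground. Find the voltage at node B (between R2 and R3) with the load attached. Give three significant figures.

V ≈ 9.65 V

At node B, R3 is in parallel with the load: R3‖R_L = 83.81 kΩ.
Below node A the resistance is R2 + (R3‖R_L) = 93.36 kΩ, so V_A = 11.1 × 93.36/96.36 = 10.75 V.
Then V_B = V_A × (R3‖R_L)/(R2 + R3‖R_L) = 10.75 × 83.81/93.36 = 9.65 V.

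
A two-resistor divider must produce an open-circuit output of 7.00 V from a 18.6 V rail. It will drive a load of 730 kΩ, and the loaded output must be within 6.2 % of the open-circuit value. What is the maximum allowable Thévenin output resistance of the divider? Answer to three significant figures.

Loading drop = R_th/(R_th + R_L) ≤ 0.0620, so R_th ≤ R_L · ε/(1−ε) = 730 kΩ × 0.0620/0.9380 = 48.3 kΩ.

R_th ≤ 48.3 kΩ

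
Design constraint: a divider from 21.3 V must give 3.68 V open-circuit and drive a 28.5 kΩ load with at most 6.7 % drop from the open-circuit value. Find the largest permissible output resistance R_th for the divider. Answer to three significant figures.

R_th ≤ 2.05 kΩ

Loading drop = R_th/(R_th + R_L) ≤ 0.0670, so R_th ≤ R_L · ε/(1−ε) = 28.5 kΩ × 0.0670/0.9330 = 2.05 kΩ.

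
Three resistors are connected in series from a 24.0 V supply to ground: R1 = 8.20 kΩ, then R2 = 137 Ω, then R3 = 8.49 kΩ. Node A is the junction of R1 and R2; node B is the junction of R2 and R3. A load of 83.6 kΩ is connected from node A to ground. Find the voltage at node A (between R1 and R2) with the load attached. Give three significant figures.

Below node A the series string R2+R3 = 8627 Ω sits in parallel with the 83600 Ω load: 7820 Ω.
V_A = 24.0 × 7820/(8200 + 7820) = 11.7 V.

V ≈ 11.7 V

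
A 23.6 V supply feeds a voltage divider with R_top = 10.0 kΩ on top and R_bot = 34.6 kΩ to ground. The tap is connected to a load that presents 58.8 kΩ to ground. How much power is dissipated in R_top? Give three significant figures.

P ≈ 5.51 mW

Total resistance from the source is R_top + (R_bot‖R_L) = 31.78 kΩ, so I = 23.6/31.78 kΩ = 0.7425 mA.
P = I²·R_top = (0.7425 mA)² × 10.0 kΩ = 5.51 mW.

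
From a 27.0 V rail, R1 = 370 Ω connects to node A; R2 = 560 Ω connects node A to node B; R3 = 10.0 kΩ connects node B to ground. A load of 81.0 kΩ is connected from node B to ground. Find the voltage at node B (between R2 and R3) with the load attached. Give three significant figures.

At node B, R3 is in parallel with the load: R3‖R_L = 8901 Ω.
Below node A the resistance is R2 + (R3‖R_L) = 9461 Ω, so V_A = 27.0 × 9461/9831 = 25.98 V.
Then V_B = V_A × (R3‖R_L)/(R2 + R3‖R_L) = 25.98 × 8901/9461 = 24.4 V.

V ≈ 24.4 V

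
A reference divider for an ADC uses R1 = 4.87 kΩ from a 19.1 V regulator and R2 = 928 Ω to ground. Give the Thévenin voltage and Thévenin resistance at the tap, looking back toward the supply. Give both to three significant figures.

V_th is the open-circuit tap voltage: 19.1 × 928/(4870 + 928) = 3.06 V.
With the supply zeroed, R1 and R2 appear in parallel from the tap: R_th = R1‖R2 = (4870 × 928)/5798 = 779 Ω.

V_th = 3.06 V, R_th = 779 Ω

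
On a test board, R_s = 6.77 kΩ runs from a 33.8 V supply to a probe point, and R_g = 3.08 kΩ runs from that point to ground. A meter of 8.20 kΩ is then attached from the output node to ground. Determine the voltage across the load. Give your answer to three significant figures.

The load sits in parallel with R_g: R_g‖R_L = (3.08 × 8.20) / (3.08 + 8.20) = 2.239 kΩ.
V_out = 33.8 × 2.239 / (6.77 + 2.239) = 33.8 × 2.239/9.009 = 8.40 V.

V_out ≈ 8.40 V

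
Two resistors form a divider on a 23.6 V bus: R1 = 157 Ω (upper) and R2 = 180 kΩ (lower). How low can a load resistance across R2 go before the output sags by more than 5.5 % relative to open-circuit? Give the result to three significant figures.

R_L(min) ≈ 2.70 kΩ

Output resistance R_th = R1‖R2 = (157 × 180000)/180200 = 156.9 Ω.
The fractional drop is R_th/(R_th + R_L); requiring this ≤ 0.0550 gives R_L ≥ R_th(1/0.0550 − 1) = 156.9 × 17.18 = 2.70 kΩ.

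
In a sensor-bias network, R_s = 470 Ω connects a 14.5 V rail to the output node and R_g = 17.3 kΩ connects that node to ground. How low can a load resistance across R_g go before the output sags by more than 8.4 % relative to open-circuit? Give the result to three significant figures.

R_L(min) ≈ 4.99 kΩ

Output resistance R_th = R_s‖R_g = (470 × 17300)/17770 = 457.6 Ω.
The fractional drop is R_th/(R_th + R_L); requiring this ≤ 0.0840 gives R_L ≥ R_th(1/0.0840 − 1) = 457.6 × 10.90 = 4.99 kΩ.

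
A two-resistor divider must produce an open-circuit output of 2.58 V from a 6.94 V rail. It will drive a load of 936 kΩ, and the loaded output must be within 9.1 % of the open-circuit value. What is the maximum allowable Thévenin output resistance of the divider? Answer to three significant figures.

R_th ≤ 93.7 kΩ

Loading drop = R_th/(R_th + R_L) ≤ 0.0910, so R_th ≤ R_L · ε/(1−ε) = 936 kΩ × 0.0910/0.9090 = 93.7 kΩ.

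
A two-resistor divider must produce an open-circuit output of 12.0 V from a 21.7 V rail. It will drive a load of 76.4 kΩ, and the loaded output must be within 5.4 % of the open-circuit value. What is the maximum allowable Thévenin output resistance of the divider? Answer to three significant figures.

Loading drop = R_th/(R_th + R_L) ≤ 0.0540, so R_th ≤ R_L · ε/(1−ε) = 76.4 kΩ × 0.0540/0.9460 = 4.36 kΩ.
(Any R1, R2 with R2/(R1+R2) = 0.553 and R1‖R2 ≤ 4.36 kΩ will meet the spec.)

R_th ≤ 4.36 kΩ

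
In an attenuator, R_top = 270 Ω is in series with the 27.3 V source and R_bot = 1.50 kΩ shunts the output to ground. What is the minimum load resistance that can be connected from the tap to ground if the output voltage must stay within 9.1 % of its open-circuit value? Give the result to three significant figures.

Output resistance R_th = R_top‖R_bot = (270 × 1500)/1770 = 228.8 Ω.
The fractional drop is R_th/(R_th + R_L); requiring this ≤ 0.0910 gives R_L ≥ R_th(1/0.0910 − 1) = 228.8 × 9.989 = 2.29 kΩ.

R_L(min) ≈ 2.29 kΩ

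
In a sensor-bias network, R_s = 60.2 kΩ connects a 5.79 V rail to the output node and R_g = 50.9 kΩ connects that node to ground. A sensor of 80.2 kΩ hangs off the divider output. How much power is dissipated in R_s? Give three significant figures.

Total resistance from the source is R_s + (R_g‖R_L) = 91.34 kΩ, so I = 5.79/91.34 kΩ = 0.06339 mA.
P = I²·R_s = (0.06339 mA)² × 60.2 kΩ = 0.242 mW.

P ≈ 0.242 mW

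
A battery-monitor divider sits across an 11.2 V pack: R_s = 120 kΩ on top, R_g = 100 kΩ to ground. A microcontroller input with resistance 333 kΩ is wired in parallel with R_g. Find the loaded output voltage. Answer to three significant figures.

The load sits in parallel with R_g: R_g‖R_L = (100 × 333) / (100 + 333) = 76.91 kΩ.
V_out = 11.2 × 76.91 / (120 + 76.91) = 11.2 × 76.91/196.9 = 4.37 V.

V_out ≈ 4.37 V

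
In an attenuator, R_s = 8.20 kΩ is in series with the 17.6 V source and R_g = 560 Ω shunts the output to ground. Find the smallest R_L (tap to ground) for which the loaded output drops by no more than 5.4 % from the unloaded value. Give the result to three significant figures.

R_L(min) ≈ 9.18 kΩ

Output resistance R_th = R_s‖R_g = (8200 × 560)/8760 = 524.2 Ω.
The fractional drop is R_th/(R_th + R_L); requiring this ≤ 0.0540 gives R_L ≥ R_th(1/0.0540 − 1) = 524.2 × 17.52 = 9.18 kΩ.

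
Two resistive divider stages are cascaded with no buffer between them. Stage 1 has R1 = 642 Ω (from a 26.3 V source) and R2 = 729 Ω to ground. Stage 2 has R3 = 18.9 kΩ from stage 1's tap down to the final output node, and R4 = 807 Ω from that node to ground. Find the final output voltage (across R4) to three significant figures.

Stage 2 presents R3+R4 = 19710 Ω as a load on stage 1's tap.
Stage 1's lower leg becomes R2‖(R3+R4) = 703.0 Ω, so V_mid = 26.3 × 703.0/1345 = 13.75 V.
Stage 2 is itself unloaded: V_out = V_mid × R4/(R3+R4) = 13.75 × 807/19710 = 0.563 V.

V_out ≈ 0.563 V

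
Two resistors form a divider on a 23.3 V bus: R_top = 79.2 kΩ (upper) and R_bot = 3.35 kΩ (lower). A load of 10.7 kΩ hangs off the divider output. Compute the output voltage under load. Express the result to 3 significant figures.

V_out ≈ 0.727 V

The load sits in parallel with R_bot: R_bot‖R_L = (3.35 × 10.7) / (3.35 + 10.7) = 2.551 kΩ.
V_out = 23.3 × 2.551 / (79.2 + 2.551) = 23.3 × 2.551/81.75 = 0.727 V.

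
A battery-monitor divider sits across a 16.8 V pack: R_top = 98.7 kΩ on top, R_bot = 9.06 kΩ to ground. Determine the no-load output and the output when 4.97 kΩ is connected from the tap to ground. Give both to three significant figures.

Open-circuit: V = 16.8 × 9.06/(98.7 + 9.06) = 1.41 V.
With the load, R_bot becomes R_bot‖R_L = 3.209 kΩ, so V = 16.8 × 3.209/101.9 = 0.529 V.

Unloaded: 1.41 V; loaded: 0.529 V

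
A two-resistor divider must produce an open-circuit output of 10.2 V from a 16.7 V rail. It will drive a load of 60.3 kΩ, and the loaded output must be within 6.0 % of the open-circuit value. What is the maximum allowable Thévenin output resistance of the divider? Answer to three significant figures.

Loading drop = R_th/(R_th + R_L) ≤ 0.0600, so R_th ≤ R_L · ε/(1−ε) = 60.3 kΩ × 0.0600/0.9400 = 3.85 kΩ.

R_th ≤ 3.85 kΩ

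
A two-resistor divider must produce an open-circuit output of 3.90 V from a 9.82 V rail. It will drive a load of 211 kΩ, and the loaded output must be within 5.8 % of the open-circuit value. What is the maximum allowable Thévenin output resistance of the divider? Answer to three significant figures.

R_th ≤ 13.0 kΩ

Loading drop = R_th/(R_th + R_L) ≤ 0.0580, so R_th ≤ R_L · ε/(1−ε) = 211 kΩ × 0.0580/0.9420 = 13.0 kΩ.
(Any R1, R2 with R2/(R1+R2) = 0.397 and R1‖R2 ≤ 13.0 kΩ will meet the spec.)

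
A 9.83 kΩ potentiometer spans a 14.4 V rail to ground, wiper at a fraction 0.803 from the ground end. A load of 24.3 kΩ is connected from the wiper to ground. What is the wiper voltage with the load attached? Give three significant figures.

The wiper splits the pot into (1−α)R = 1.937 kΩ above and αR = 7.893 kΩ below.
Lower section ‖ load = 5.958 kΩ.
V_wiper = 14.4 × 5.958/(1.937 + 5.958) = 10.9 V.

V ≈ 10.9 V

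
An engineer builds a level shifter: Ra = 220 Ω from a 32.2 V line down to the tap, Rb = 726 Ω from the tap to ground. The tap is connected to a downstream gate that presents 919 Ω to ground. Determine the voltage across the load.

The load sits in parallel with Rb: Rb‖R_L = (726 × 919) / (726 + 919) = 405.6 Ω.
V_out = 32.2 × 405.6 / (220 + 405.6) = 32.2 × 405.6/625.6 = 20.9 V.

V_out ≈ 20.9 V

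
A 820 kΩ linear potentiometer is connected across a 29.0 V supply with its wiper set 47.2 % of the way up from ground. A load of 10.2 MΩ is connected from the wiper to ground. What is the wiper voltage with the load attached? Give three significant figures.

The wiper splits the pot into (1−α)R = 433.0 kΩ above and αR = 387.0 kΩ below.
Lower section ‖ load = 372.9 kΩ.
V_wiper = 29.0 × 372.9/(433.0 + 372.9) = 13.4 V.

V ≈ 13.4 V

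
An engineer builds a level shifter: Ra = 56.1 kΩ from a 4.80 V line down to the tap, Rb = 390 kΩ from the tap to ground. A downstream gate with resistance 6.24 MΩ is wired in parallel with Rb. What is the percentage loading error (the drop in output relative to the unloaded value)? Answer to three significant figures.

The divider's output (Thévenin) resistance is Ra‖Rb = 49.05 kΩ.
Fractional drop under load = R_th/(R_th + R_L) = 49.05 / (49.05 + 6240) = 0.007798.
So the output falls by 0.780 %.

0.780 %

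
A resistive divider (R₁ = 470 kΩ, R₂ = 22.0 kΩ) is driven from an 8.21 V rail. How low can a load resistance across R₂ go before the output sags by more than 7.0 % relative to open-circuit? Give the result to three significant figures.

Output resistance R_th = R₁‖R₂ = (470 × 22.0)/492.0 = 21.02 kΩ.
The fractional drop is R_th/(R_th + R_L); requiring this ≤ 0.0700 gives R_L ≥ R_th(1/0.0700 − 1) = 21.02 × 13.29 = 279 kΩ.

R_L(min) ≈ 279 kΩ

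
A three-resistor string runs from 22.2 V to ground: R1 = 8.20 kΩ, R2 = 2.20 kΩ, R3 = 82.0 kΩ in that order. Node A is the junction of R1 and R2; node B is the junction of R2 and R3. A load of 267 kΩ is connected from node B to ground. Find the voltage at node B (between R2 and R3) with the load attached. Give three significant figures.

V ≈ 19.0 V

At node B, R3 is in parallel with the load: R3‖R_L = 62.73 kΩ.
Below node A the resistance is R2 + (R3‖R_L) = 64.93 kΩ, so V_A = 22.2 × 64.93/73.13 = 19.71 V.
Then V_B = V_A × (R3‖R_L)/(R2 + R3‖R_L) = 19.71 × 62.73/64.93 = 19.0 V.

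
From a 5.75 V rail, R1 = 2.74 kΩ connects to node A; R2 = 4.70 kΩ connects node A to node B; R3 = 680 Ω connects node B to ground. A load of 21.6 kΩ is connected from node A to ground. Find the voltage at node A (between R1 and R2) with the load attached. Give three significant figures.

Below node A the series string R2+R3 = 5380 Ω sits in parallel with the 21600 Ω load: 4307 Ω.
V_A = 5.75 × 4307/(2740 + 4307) = 3.51 V.

V ≈ 3.51 V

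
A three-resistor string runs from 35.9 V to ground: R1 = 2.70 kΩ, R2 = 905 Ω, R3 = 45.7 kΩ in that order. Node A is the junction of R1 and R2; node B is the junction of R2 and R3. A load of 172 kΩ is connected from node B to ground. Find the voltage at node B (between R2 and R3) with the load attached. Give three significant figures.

V ≈ 32.6 V

At node B, R3 is in parallel with the load: R3‖R_L = 36110 Ω.
Below node A the resistance is R2 + (R3‖R_L) = 37010 Ω, so V_A = 35.9 × 37010/39710 = 33.46 V.
Then V_B = V_A × (R3‖R_L)/(R2 + R3‖R_L) = 33.46 × 36110/37010 = 32.6 V.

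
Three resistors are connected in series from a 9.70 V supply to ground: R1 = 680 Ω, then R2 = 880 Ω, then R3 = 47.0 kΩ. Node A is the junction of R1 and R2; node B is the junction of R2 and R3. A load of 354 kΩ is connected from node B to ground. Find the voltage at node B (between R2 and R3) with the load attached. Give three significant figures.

V ≈ 9.35 V

At node B, R3 is in parallel with the load: R3‖R_L = 41490 Ω.
Below node A the resistance is R2 + (R3‖R_L) = 42370 Ω, so V_A = 9.70 × 42370/43050 = 9.547 V.
Then V_B = V_A × (R3‖R_L)/(R2 + R3‖R_L) = 9.547 × 41490/42370 = 9.35 V.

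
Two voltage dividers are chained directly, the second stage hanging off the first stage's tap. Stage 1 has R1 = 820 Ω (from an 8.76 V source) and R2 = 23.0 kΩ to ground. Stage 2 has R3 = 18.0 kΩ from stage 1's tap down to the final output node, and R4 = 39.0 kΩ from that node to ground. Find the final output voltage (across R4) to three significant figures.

Stage 2 presents R3+R4 = 57000 Ω as a load on stage 1's tap.
Stage 1's lower leg becomes R2‖(R3+R4) = 16390 Ω, so V_mid = 8.76 × 16390/17210 = 8.343 V.
Stage 2 is itself unloaded: V_out = V_mid × R4/(R3+R4) = 8.343 × 39000/57000 = 5.71 V.

V_out ≈ 5.71 V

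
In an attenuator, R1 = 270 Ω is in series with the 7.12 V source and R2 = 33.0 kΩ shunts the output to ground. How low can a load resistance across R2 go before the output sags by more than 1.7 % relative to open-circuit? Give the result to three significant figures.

Output resistance R_th = R1‖R2 = (270 × 33000)/33270 = 267.8 Ω.
The fractional drop is R_th/(R_th + R_L); requiring this ≤ 0.0170 gives R_L ≥ R_th(1/0.0170 − 1) = 267.8 × 57.82 = 15.5 kΩ.

R_L(min) ≈ 15.5 kΩ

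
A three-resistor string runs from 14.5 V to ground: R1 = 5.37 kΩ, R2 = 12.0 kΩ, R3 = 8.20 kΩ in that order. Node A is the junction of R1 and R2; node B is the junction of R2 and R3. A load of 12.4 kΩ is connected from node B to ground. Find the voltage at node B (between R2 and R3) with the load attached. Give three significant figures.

At node B, R3 is in parallel with the load: R3‖R_L = 4.936 kΩ.
Below node A the resistance is R2 + (R3‖R_L) = 16.94 kΩ, so V_A = 14.5 × 16.94/22.31 = 11.01 V.
Then V_B = V_A × (R3‖R_L)/(R2 + R3‖R_L) = 11.01 × 4.936/16.94 = 3.21 V.

V ≈ 3.21 V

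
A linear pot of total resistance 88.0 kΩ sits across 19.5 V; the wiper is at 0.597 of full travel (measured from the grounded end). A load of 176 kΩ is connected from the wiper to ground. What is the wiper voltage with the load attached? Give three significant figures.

V ≈ 10.4 V

The wiper splits the pot into (1−α)R = 35.46 kΩ above and αR = 52.54 kΩ below.
Lower section ‖ load = 40.46 kΩ.
V_wiper = 19.5 × 40.46/(35.46 + 40.46) = 10.4 V.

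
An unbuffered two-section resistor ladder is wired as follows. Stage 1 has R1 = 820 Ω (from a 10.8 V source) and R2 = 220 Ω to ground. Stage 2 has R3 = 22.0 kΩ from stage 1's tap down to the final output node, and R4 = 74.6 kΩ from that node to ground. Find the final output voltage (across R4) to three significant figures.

Stage 2 presents R3+R4 = 96600 Ω as a load on stage 1's tap.
Stage 1's lower leg becomes R2‖(R3+R4) = 219.5 Ω, so V_mid = 10.8 × 219.5/1040 = 2.281 V.
Stage 2 is itself unloaded: V_out = V_mid × R4/(R3+R4) = 2.281 × 74600/96600 = 1.76 V.

V_out ≈ 1.76 V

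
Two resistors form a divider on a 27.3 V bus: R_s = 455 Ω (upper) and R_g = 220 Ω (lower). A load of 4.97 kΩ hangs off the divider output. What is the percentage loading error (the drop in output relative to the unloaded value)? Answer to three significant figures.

The divider's output (Thévenin) resistance is R_s‖R_g = 148.3 Ω.
Fractional drop under load = R_th/(R_th + R_L) = 148.3 / (148.3 + 4970) = 0.02897.
So the output falls by 2.90 %.

2.90 %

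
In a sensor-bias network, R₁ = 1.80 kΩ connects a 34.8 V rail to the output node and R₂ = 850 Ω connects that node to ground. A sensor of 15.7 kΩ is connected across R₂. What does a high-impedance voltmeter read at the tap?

V_out ≈ 10.8 V

The load sits in parallel with R₂: R₂‖R_L = (850 × 15700) / (850 + 15700) = 806.3 Ω.
V_out = 34.8 × 806.3 / (1800 + 806.3) = 34.8 × 806.3/2606 = 10.8 V.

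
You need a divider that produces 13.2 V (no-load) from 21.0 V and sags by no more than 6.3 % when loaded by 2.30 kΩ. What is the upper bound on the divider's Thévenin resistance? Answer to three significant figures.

Loading drop = R_th/(R_th + R_L) ≤ 0.0630, so R_th ≤ R_L · ε/(1−ε) = 2.30 kΩ × 0.0630/0.9370 = 155 Ω.
(Any R1, R2 with R2/(R1+R2) = 0.629 and R1‖R2 ≤ 155 Ω will meet the spec.)

R_th ≤ 155 Ω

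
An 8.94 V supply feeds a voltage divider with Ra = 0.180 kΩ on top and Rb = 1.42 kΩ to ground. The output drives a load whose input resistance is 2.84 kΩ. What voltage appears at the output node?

The load sits in parallel with Rb: Rb‖R_L = (1420 × 2840) / (1420 + 2840) = 946.7 Ω.
V_out = 8.94 × 946.7 / (180 + 946.7) = 8.94 × 946.7/1127 = 7.51 V.

V_out ≈ 7.51 V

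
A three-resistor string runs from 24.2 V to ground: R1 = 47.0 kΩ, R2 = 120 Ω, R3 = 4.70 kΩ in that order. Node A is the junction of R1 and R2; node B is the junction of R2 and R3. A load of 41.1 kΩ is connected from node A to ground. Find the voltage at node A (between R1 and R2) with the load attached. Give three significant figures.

Below node A the series string R2+R3 = 4820 Ω sits in parallel with the 41100 Ω load: 4314 Ω.
V_A = 24.2 × 4314/(47000 + 4314) = 2.03 V.

V ≈ 2.03 V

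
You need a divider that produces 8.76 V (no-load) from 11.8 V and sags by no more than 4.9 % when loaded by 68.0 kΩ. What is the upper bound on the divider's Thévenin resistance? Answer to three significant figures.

Loading drop = R_th/(R_th + R_L) ≤ 0.0490, so R_th ≤ R_L · ε/(1−ε) = 68.0 kΩ × 0.0490/0.9510 = 3.50 kΩ.
(Any R1, R2 with R2/(R1+R2) = 0.742 and R1‖R2 ≤ 3.50 kΩ will meet the spec.)

R_th ≤ 3.50 kΩ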